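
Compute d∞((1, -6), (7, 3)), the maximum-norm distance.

max(|x_i - y_i|) = max(|1 - 7|, |-6 - 3|) = max(6, 9) = 9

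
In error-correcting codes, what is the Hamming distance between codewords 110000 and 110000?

Differing positions: none. Hamming distance = 0.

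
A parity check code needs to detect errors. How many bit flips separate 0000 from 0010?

Differing positions: 3. Hamming distance = 1.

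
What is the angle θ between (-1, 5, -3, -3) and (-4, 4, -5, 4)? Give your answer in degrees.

With u = (-1, 5, -3, -3), v = (-4, 4, -5, 4):
u·v = (-1)·(-4) + 5·4 + (-3)·(-5) + (-3)·4 = 4 + 20 + 15 + (-12) = 27.
|u| = √((-1)² + 5² + (-3)² + (-3)²) = √44, |v| = √((-4)² + 4² + (-5)² + 4²) = √73, so |u||v| = √(44·73) = √3212.
cos θ = (u·v)/(|u||v|) = 27/√3212 ≈ 0.476405
θ = arccos(0.476405) ≈ 61.55°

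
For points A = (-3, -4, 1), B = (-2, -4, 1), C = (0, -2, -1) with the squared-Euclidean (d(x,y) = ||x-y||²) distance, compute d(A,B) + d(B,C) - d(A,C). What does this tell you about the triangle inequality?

d(A,B) = 1² + 0² + 0² = 1, d(B,C) = 2² + 2² + 2² = 12, d(A,C) = 3² + 2² + 2² = 17.
d(A,B) + d(B,C) - d(A,C) = 1 + 12 - 17 = 13 - 17 = -4. This is < 0, so the triangle inequality FAILS for these points (squared-Euclidean is not a metric).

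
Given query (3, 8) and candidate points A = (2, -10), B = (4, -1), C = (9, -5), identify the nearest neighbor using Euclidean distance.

Distances: d(A) ≈ 18.0278, d(B) ≈ 9.0554, d(C) ≈ 14.3178. Nearest: B = (4, -1) with distance 9.0554.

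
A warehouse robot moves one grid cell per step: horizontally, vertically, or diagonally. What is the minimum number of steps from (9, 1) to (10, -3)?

max(|x_i - y_i|) = max(|9 - 10|, |1 - (-3)|) = max(1, 4) = 4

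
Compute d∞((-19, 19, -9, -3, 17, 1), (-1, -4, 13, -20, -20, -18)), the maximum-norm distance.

max(|x_i - y_i|) = max(|-19 - (-1)|, |19 - (-4)|, |-9 - 13|, |-3 - (-20)|, |17 - (-20)|, |1 - (-18)|) = max(18, 23, 22, 17, 37, 19) = 37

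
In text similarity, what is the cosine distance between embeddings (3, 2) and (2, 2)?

With u = (3, 2), v = (2, 2):
u·v = 3·2 + 2·2 = 6 + 4 = 10.
|u| = √(3² + 2²) = √13, |v| = √(2² + 2²) = √8, so |u||v| = √(13·8) = √104.
cos θ = (u·v)/(|u||v|) = 10/√104 ≈ 0.9806
Cosine distance = 1 - cos θ ≈ 1 - 0.9806 = 0.0194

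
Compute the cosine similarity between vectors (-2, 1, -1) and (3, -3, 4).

With u = (-2, 1, -1), v = (3, -3, 4):
u·v = (-2)·3 + 1·(-3) + (-1)·4 = (-6) + (-3) + (-4) = -13.
|u| = √((-2)² + 1² + (-1)²) = √6, |v| = √(3² + (-3)² + 4²) = √34, so |u||v| = √(6·34) = √204.
cos θ = (u·v)/(|u||v|) = -13/√204 ≈ -0.9102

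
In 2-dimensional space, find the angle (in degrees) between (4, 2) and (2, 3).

With u = (4, 2), v = (2, 3):
u·v = 4·2 + 2·3 = 8 + 6 = 14.
|u| = √(4² + 2²) = √20, |v| = √(2² + 3²) = √13, so |u||v| = √(20·13) = √260.
cos θ = (u·v)/(|u||v|) = 14/√260 ≈ 0.868243
θ = arccos(0.868243) ≈ 29.74°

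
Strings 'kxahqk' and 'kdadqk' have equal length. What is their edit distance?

Let D[i][j] be the edit distance between the first i characters of 'kxahqk' and the first j characters of 'kdadqk', with D[i][0] = i, D[0][j] = j, and D[i][j] = D[i-1][j-1] if the characters match, else 1 + min(D[i-1][j], D[i][j-1], D[i-1][j-1]). Filling the table (rows: prefixes of 'kxahqk', columns: prefixes of 'kdadqk'):
     ε  k  d  a  d  q  k
  ε  0  1  2  3  4  5  6
  k  1  0  1  2  3  4  5
  x  2  1  1  2  3  4  5
  a  3  2  2  1  2  3  4
  h  4  3  3  2  2  3  4
  q  5  4  4  3  3  2  3
  k  6  5  5  4  4  3  2
The bottom-right entry gives D[6][6] = 2, so no sequence of fewer than 2 edits works. Backtracking through the table gives one optimal edit sequence (2 edits):
  kxahqk → kdahqk (sub x→d @2)
  kdahqk → kdadqk (sub h→d @4)
Edit distance = 2.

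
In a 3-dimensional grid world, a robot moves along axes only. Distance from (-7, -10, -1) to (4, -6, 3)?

Σ|x_i - y_i| = |-7 - 4| + |-10 - (-6)| + |-1 - 3| = 11 + 4 + 4 = 19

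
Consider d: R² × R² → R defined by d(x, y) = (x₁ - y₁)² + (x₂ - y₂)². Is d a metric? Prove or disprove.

No. The squared Euclidean distance fails the triangle inequality. Counterexample: x = (0, 0), y = (2, 2), z = (4, 4). d(x,z) = 4² + 4² = 32, but d(x,y) + d(y,z) = (2² + 2²) + (2² + 2²) = 8 + 8 = 16. Since 32 > 16, the triangle inequality is violated. (Note: √d, the ordinary Euclidean distance, IS a metric.)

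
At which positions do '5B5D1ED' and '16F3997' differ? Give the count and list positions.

Differing positions: 1, 2, 3, 4, 5, 6, 7. Hamming distance = 7.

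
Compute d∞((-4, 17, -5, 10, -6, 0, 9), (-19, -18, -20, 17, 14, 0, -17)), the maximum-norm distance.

max(|x_i - y_i|) = max(|-4 - (-19)|, |17 - (-18)|, |-5 - (-20)|, |10 - 17|, |-6 - 14|, |0 - 0|, |9 - (-17)|) = max(15, 35, 15, 7, 20, 0, 26) = 35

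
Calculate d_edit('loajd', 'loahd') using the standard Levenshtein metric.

Let D[i][j] be the edit distance between the first i characters of 'loajd' and the first j characters of 'loahd', with D[i][0] = i, D[0][j] = j, and D[i][j] = D[i-1][j-1] if the characters match, else 1 + min(D[i-1][j], D[i][j-1], D[i-1][j-1]). Filling the table (rows: prefixes of 'loajd', columns: prefixes of 'loahd'):
     ε  l  o  a  h  d
  ε  0  1  2  3  4  5
  l  1  0  1  2  3  4
  o  2  1  0  1  2  3
  a  3  2  1  0  1  2
  j  4  3  2  1  1  2
  d  5  4  3  2  2  1
The bottom-right entry gives D[5][5] = 1, so no sequence of fewer than 1 edit works. Backtracking through the table gives one optimal edit sequence (1 edit):
  loajd → loahd (sub j→h @4)
Edit distance = 1.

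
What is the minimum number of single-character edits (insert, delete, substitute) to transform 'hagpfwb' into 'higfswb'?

Let D[i][j] be the edit distance between the first i characters of 'hagpfwb' and the first j characters of 'higfswb', with D[i][0] = i, D[0][j] = j, and D[i][j] = D[i-1][j-1] if the characters match, else 1 + min(D[i-1][j], D[i][j-1], D[i-1][j-1]). Filling the table (rows: prefixes of 'hagpfwb', columns: prefixes of 'higfswb'):
     ε  h  i  g  f  s  w  b
  ε  0  1  2  3  4  5  6  7
  h  1  0  1  2  3  4  5  6
  a  2  1  1  2  3  4  5  6
  g  3  2  2  1  2  3  4  5
  p  4  3  3  2  2  3  4  5
  f  5  4  4  3  2  3  4  5
  w  6  5  5  4  3  3  3  4
  b  7  6  6  5  4  4  4  3
The bottom-right entry gives D[7][7] = 3, so no sequence of fewer than 3 edits works. Backtracking through the table gives one optimal edit sequence (3 edits):
  hagpfwb → higpfwb (sub a→i @2)
  higpfwb → higffwb (sub p→f @4)
  higffwb → higfswb (sub f→s @5)
Edit distance = 3.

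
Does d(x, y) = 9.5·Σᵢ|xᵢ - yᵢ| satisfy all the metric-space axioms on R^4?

Yes. The L1 (Manhattan) norm induces a metric on R^4, and multiplying a metric by a positive constant 9.5 > 0 preserves all four axioms: non-negativity (9.5·||x-y|| ≥ 0), identity (9.5·||x-y|| = 0 ⟺ ||x-y|| = 0 ⟺ x = y), symmetry (||x-y|| = ||y-x||), and the triangle inequality (9.5·||x-z|| ≤ 9.5·||x-y|| + 9.5·||y-z||). So d is a metric.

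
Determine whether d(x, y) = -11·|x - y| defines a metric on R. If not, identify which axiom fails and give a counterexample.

No. With c = -11 < 0, d fails non-negativity: d(1, 6) = -11·|1 - 6| = -11·5 = -55 < 0.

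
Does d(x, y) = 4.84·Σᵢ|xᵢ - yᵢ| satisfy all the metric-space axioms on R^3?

Yes. The L1 (Manhattan) norm induces a metric on R^3, and multiplying a metric by a positive constant 4.84 > 0 preserves all four axioms: non-negativity (4.84·||x-y|| ≥ 0), identity (4.84·||x-y|| = 0 ⟺ ||x-y|| = 0 ⟺ x = y), symmetry (||x-y|| = ||y-x||), and the triangle inequality (4.84·||x-z|| ≤ 4.84·||x-y|| + 4.84·||y-z||). So d is a metric.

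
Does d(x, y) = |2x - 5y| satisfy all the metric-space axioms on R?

No. d fails symmetry: d(6, 3) = |2·6 - 5·3| = |-3| = 3, but d(3, 6) = |2·3 - 5·6| = |-24| = 24. Since 3 ≠ 24, d(x,y) ≠ d(y,x) in general.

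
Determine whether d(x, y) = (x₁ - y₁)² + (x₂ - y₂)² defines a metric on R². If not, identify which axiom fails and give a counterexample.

No. The squared Euclidean distance fails the triangle inequality. Counterexample: x = (0, 0), y = (1, 5), z = (2, 10). d(x,z) = 2² + 10² = 104, but d(x,y) + d(y,z) = (1² + 5²) + (1² + 5²) = 26 + 26 = 52. Since 104 > 52, the triangle inequality is violated. (Note: √d, the ordinary Euclidean distance, IS a metric.)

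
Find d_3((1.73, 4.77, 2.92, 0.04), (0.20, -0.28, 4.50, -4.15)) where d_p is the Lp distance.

(Σ|x_i - y_i|^3)^(1/3) = (|1.73 - 0.2|^3 + |4.77 - (-0.28)|^3 + |2.92 - 4.5|^3 + |0.04 - (-4.15)|^3)^(1/3)
= (1.53^3 + 5.05^3 + 1.58^3 + 4.19^3)^(1/3) ≈ (3.5816 + 128.7876 + 3.9443 + 73.5601)^(1/3) = (209.8736)^(1/3) ≈ 5.9427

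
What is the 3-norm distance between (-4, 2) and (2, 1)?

(Σ|x_i - y_i|^3)^(1/3) = (|-4 - 2|^3 + |2 - 1|^3)^(1/3)
= (6^3 + 1^3)^(1/3) = (216 + 1)^(1/3) = (217)^(1/3) ≈ 6.0092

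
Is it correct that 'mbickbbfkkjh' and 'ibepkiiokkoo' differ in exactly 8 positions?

Differing positions: 1, 3, 4, 6, 7, 8, 11, 12. Hamming distance = 8, so the claim is true.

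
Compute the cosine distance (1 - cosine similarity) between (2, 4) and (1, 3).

With u = (2, 4), v = (1, 3):
u·v = 2·1 + 4·3 = 2 + 12 = 14.
|u| = √(2² + 4²) = √20, |v| = √(1² + 3²) = √10, so |u||v| = √(20·10) = √200.
cos θ = (u·v)/(|u||v|) = 14/√200 ≈ 0.9899
Cosine distance = 1 - cos θ ≈ 1 - 0.9899 = 0.0101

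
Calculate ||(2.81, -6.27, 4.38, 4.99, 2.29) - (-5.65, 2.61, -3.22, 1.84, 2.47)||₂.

√(Σ(x_i - y_i)²) = √((2.81 - (-5.65))² + (-6.27 - 2.61)² + (4.38 - (-3.22))² + (4.99 - 1.84)² + (2.29 - 2.47)²)
= √(8.46² + (-8.88)² + 7.6² + 3.15² + (-0.18)²) = √(71.5716 + 78.8544 + 57.76 + 9.9225 + 0.0324) = √218.1409 ≈ 14.7696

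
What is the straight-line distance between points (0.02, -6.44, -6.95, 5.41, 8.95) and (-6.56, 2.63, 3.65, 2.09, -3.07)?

√(Σ(x_i - y_i)²) = √((0.02 - (-6.56))² + (-6.44 - 2.63)² + (-6.95 - 3.65)² + (5.41 - 2.09)² + (8.95 - (-3.07))²)
= √(6.58² + (-9.07)² + (-10.6)² + 3.32² + 12.02²) = √(43.2964 + 82.2649 + 112.36 + 11.0224 + 144.4804) = √393.4241 ≈ 19.8349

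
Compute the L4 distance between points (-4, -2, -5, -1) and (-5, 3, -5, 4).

(Σ|x_i - y_i|^4)^(1/4) = (|-4 - (-5)|^4 + |-2 - 3|^4 + |-5 - (-5)|^4 + |-1 - 4|^4)^(1/4)
= (1^4 + 5^4 + 0^4 + 5^4)^(1/4) = (1 + 625 + 0 + 625)^(1/4) = (1251)^(1/4) ≈ 5.9472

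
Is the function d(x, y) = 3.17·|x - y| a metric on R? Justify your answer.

Yes. Since |x - y| is a metric on R and 3.17 > 0, the positive scalar multiple 3.17·|x - y| is also a metric: scaling by a positive constant preserves non-negativity, identity (d=0 ⟺ |x-y|=0 ⟺ x=y), symmetry, and the triangle inequality.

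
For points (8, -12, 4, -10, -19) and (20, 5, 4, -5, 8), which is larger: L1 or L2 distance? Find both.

L1 = |8 - 20| + |-12 - 5| + |4 - 4| + |-10 - (-5)| + |-19 - 8| = 12 + 17 + 0 + 5 + 27 = 61
L2 = √(12² + 17² + 0² + 5² + 27²) = √1187 ≈ 34.4529
L1 ≥ L2 always (equality iff movement is along one axis); L1 > L2 here.
Ratio L1/L2 = 61/√1187 ≈ 1.7705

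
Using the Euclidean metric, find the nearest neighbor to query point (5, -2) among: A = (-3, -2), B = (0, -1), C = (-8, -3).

Distances: d(A) = 8, d(B) ≈ 5.099, d(C) ≈ 13.0384. Nearest: B = (0, -1) with distance 5.099.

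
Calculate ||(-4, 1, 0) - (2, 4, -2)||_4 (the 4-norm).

(Σ|x_i - y_i|^4)^(1/4) = (|-4 - 2|^4 + |1 - 4|^4 + |0 - (-2)|^4)^(1/4)
= (6^4 + 3^4 + 2^4)^(1/4) = (1296 + 81 + 16)^(1/4) = (1393)^(1/4) ≈ 6.1092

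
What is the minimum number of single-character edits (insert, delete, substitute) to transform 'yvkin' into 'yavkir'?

Let D[i][j] be the edit distance between the first i characters of 'yvkin' and the first j characters of 'yavkir', with D[i][0] = i, D[0][j] = j, and D[i][j] = D[i-1][j-1] if the characters match, else 1 + min(D[i-1][j], D[i][j-1], D[i-1][j-1]). Filling the table (rows: prefixes of 'yvkin', columns: prefixes of 'yavkir'):
     ε  y  a  v  k  i  r
  ε  0  1  2  3  4  5  6
  y  1  0  1  2  3  4  5
  v  2  1  1  1  2  3  4
  k  3  2  2  2  1  2  3
  i  4  3  3  3  2  1  2
  n  5  4  4  4  3  2  2
The bottom-right entry gives D[5][6] = 2, so no sequence of fewer than 2 edits works. Backtracking through the table gives one optimal edit sequence (2 edits):
  yvkin → yavkin (ins a @2)
  yavkin → yavkir (sub n→r @6)
Edit distance = 2.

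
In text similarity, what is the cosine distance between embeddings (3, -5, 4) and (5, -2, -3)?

With u = (3, -5, 4), v = (5, -2, -3):
u·v = 3·5 + (-5)·(-2) + 4·(-3) = 15 + 10 + (-12) = 13.
|u| = √(3² + (-5)² + 4²) = √50, |v| = √(5² + (-2)² + (-3)²) = √38, so |u||v| = √(50·38) = √1900.
cos θ = (u·v)/(|u||v|) = 13/√1900 ≈ 0.2982
Cosine distance = 1 - cos θ ≈ 1 - 0.2982 = 0.7018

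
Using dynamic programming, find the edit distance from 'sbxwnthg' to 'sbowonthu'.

Let D[i][j] be the edit distance between the first i characters of 'sbxwnthg' and the first j characters of 'sbowonthu', with D[i][0] = i, D[0][j] = j, and D[i][j] = D[i-1][j-1] if the characters match, else 1 + min(D[i-1][j], D[i][j-1], D[i-1][j-1]). Filling the table (rows: prefixes of 'sbxwnthg', columns: prefixes of 'sbowonthu'):
     ε  s  b  o  w  o  n  t  h  u
  ε  0  1  2  3  4  5  6  7  8  9
  s  1  0  1  2  3  4  5  6  7  8
  b  2  1  0  1  2  3  4  5  6  7
  x  3  2  1  1  2  3  4  5  6  7
  w  4  3  2  2  1  2  3  4  5  6
  n  5  4  3  3  2  2  2  3  4  5
  t  6  5  4  4  3  3  3  2  3  4
  h  7  6  5  5  4  4  4  3  2  3
  g  8  7  6  6  5  5  5  4  3  3
The bottom-right entry gives D[8][9] = 3, so no sequence of fewer than 3 edits works. Backtracking through the table gives one optimal edit sequence (3 edits):
  sbxwnthg → sbownthg (sub x→o @3)
  sbownthg → sbowonthg (ins o @5)
  sbowonthg → sbowonthu (sub g→u @9)
Edit distance = 3.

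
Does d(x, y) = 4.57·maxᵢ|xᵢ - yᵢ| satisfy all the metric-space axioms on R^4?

Yes. The L∞ (Chebyshev) norm induces a metric on R^4, and multiplying a metric by a positive constant 4.57 > 0 preserves all four axioms: non-negativity (4.57·||x-y|| ≥ 0), identity (4.57·||x-y|| = 0 ⟺ ||x-y|| = 0 ⟺ x = y), symmetry (||x-y|| = ||y-x||), and the triangle inequality (4.57·||x-z|| ≤ 4.57·||x-y|| + 4.57·||y-z||). So d is a metric.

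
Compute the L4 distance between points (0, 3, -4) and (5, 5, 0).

(Σ|x_i - y_i|^4)^(1/4) = (|0 - 5|^4 + |3 - 5|^4 + |-4 - 0|^4)^(1/4)
= (5^4 + 2^4 + 4^4)^(1/4) = (625 + 16 + 256)^(1/4) = (897)^(1/4) ≈ 5.4727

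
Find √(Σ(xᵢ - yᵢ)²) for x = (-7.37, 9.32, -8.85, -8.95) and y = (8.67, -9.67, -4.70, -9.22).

√(Σ(x_i - y_i)²) = √((-7.37 - 8.67)² + (9.32 - (-9.67))² + (-8.85 - (-4.7))² + (-8.95 - (-9.22))²)
= √((-16.04)² + 18.99² + (-4.15)² + 0.27²) = √(257.2816 + 360.6201 + 17.2225 + 0.0729) = √635.1971 ≈ 25.2031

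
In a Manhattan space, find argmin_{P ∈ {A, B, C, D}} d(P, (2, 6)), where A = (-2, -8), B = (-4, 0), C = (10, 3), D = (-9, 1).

Distances: d(A) = 18, d(B) = 12, d(C) = 11, d(D) = 16. Nearest: C = (10, 3) with distance 11.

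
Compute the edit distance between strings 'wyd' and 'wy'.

Let D[i][j] be the edit distance between the first i characters of 'wyd' and the first j characters of 'wy', with D[i][0] = i, D[0][j] = j, and D[i][j] = D[i-1][j-1] if the characters match, else 1 + min(D[i-1][j], D[i][j-1], D[i-1][j-1]). Filling the table (rows: prefixes of 'wyd', columns: prefixes of 'wy'):
     ε  w  y
  ε  0  1  2
  w  1  0  1
  y  2  1  0
  d  3  2  1
The bottom-right entry gives D[3][2] = 1, so no sequence of fewer than 1 edit works. Backtracking through the table gives one optimal edit sequence (1 edit):
  wyd → wy (del d @3)
Edit distance = 1.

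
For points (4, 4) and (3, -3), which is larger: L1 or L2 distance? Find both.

L1 = |4 - 3| + |4 - (-3)| = 1 + 7 = 8
L2 = √(1² + 7²) = √50 ≈ 7.0711
L1 ≥ L2 always (equality iff movement is along one axis); L1 > L2 here.
Ratio L1/L2 = 8/√50 ≈ 1.1314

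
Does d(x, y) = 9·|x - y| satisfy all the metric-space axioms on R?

Yes. Since |x - y| is a metric on R and 9 > 0, the positive scalar multiple 9·|x - y| is also a metric: scaling by a positive constant preserves non-negativity, identity (d=0 ⟺ |x-y|=0 ⟺ x=y), symmetry, and the triangle inequality.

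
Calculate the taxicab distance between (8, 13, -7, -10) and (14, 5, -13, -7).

Σ|x_i - y_i| = |8 - 14| + |13 - 5| + |-7 - (-13)| + |-10 - (-7)| = 6 + 8 + 6 + 3 = 23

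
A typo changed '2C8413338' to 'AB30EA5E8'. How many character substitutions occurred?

Differing positions: 1, 2, 3, 4, 5, 6, 7, 8. Hamming distance = 8.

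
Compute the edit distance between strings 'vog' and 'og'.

Let D[i][j] be the edit distance between the first i characters of 'vog' and the first j characters of 'og', with D[i][0] = i, D[0][j] = j, and D[i][j] = D[i-1][j-1] if the characters match, else 1 + min(D[i-1][j], D[i][j-1], D[i-1][j-1]). Filling the table (rows: prefixes of 'vog', columns: prefixes of 'og'):
     ε  o  g
  ε  0  1  2
  v  1  1  2
  o  2  1  2
  g  3  2  1
The bottom-right entry gives D[3][2] = 1, so no sequence of fewer than 1 edit works. Backtracking through the table gives one optimal edit sequence (1 edit):
  vog → og (del v @1)
Edit distance = 1.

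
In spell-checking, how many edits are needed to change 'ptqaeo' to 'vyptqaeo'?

Let D[i][j] be the edit distance between the first i characters of 'ptqaeo' and the first j characters of 'vyptqaeo', with D[i][0] = i, D[0][j] = j, and D[i][j] = D[i-1][j-1] if the characters match, else 1 + min(D[i-1][j], D[i][j-1], D[i-1][j-1]). Filling the table (rows: prefixes of 'ptqaeo', columns: prefixes of 'vyptqaeo'):
     ε  v  y  p  t  q  a  e  o
  ε  0  1  2  3  4  5  6  7  8
  p  1  1  2  2  3  4  5  6  7
  t  2  2  2  3  2  3  4  5  6
  q  3  3  3  3  3  2  3  4  5
  a  4  4  4  4  4  3  2  3  4
  e  5  5  5  5  5  4  3  2  3
  o  6  6  6  6  6  5  4  3  2
The bottom-right entry gives D[6][8] = 2, so no sequence of fewer than 2 edits works. Backtracking through the table gives one optimal edit sequence (2 edits):
  ptqaeo → vptqaeo (ins v @1)
  vptqaeo → vyptqaeo (ins y @2)
Edit distance = 2.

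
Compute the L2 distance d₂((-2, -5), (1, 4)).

√(Σ(x_i - y_i)²) = √((-2 - 1)² + (-5 - 4)²)
= √((-3)² + (-9)²) = √(9 + 81) = √90 ≈ 9.4868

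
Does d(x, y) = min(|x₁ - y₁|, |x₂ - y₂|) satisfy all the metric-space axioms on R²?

No. d fails identity of indiscernibles: take x = (2, 0) and y = (2, 3). Then d(x,y) = min(|2 - 2|, |0 - 3|) = min(0, 3) = 0, yet x ≠ y.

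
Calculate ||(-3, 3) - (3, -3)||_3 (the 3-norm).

(Σ|x_i - y_i|^3)^(1/3) = (|-3 - 3|^3 + |3 - (-3)|^3)^(1/3)
= (6^3 + 6^3)^(1/3) = (216 + 216)^(1/3) = (432)^(1/3) ≈ 7.5595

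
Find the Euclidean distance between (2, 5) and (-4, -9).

√(Σ(x_i - y_i)²) = √((2 - (-4))² + (5 - (-9))²)
= √(6² + 14²) = √(36 + 196) = √232 ≈ 15.2315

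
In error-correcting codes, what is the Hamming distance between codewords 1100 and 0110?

Differing positions: 1, 3. Hamming distance = 2.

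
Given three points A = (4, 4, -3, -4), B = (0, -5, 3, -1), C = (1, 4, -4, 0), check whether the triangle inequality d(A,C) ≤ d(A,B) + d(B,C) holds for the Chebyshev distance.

d(A,B) = max(4, 9, 6, 3) = 9, d(B,C) = max(1, 9, 7, 1) = 9, d(A,C) = max(3, 0, 1, 4) = 4.
d(A,C) = 4 ≤ 9 + 9 = 18. Triangle inequality is satisfied.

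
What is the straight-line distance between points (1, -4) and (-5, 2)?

√(Σ(x_i - y_i)²) = √((1 - (-5))² + (-4 - 2)²)
= √(6² + (-6)²) = √(36 + 36) = √72 ≈ 8.4853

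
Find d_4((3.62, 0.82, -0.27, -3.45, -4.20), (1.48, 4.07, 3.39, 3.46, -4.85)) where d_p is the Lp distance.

(Σ|x_i - y_i|^4)^(1/4) = (|3.62 - 1.48|^4 + |0.82 - 4.07|^4 + |-0.27 - 3.39|^4 + |-3.45 - 3.46|^4 + |-4.2 - (-4.85)|^4)^(1/4)
= (2.14^4 + 3.25^4 + 3.66^4 + 6.91^4 + 0.65^4)^(1/4) ≈ (20.9727 + 111.5664 + 179.4421 + 2279.8811 + 0.1785)^(1/4) = (2592.0408)^(1/4) ≈ 7.1353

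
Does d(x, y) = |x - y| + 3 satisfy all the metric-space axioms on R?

No. d fails identity of indiscernibles (specifically d(x,x) = 0): d(1, 1) = |1 - 1| + 3 = 0 + 3 = 3 ≠ 0.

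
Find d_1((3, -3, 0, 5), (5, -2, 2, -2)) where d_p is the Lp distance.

Σ|x_i - y_i| = |3 - 5| + |-3 - (-2)| + |0 - 2| + |5 - (-2)| = 2 + 1 + 2 + 7 = 12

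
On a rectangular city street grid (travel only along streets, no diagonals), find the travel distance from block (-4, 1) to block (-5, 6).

Σ|x_i - y_i| = |-4 - (-5)| + |1 - 6| = 1 + 5 = 6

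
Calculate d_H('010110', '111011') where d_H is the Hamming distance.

Differing positions: 1, 3, 4, 6. Hamming distance = 4.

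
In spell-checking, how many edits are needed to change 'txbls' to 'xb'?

Let D[i][j] be the edit distance between the first i characters of 'txbls' and the first j characters of 'xb', with D[i][0] = i, D[0][j] = j, and D[i][j] = D[i-1][j-1] if the characters match, else 1 + min(D[i-1][j], D[i][j-1], D[i-1][j-1]). Filling the table (rows: prefixes of 'txbls', columns: prefixes of 'xb'):
     ε  x  b
  ε  0  1  2
  t  1  1  2
  x  2  1  2
  b  3  2  1
  l  4  3  2
  s  5  4  3
The bottom-right entry gives D[5][2] = 3, so no sequence of fewer than 3 edits works. Backtracking through the table gives one optimal edit sequence (3 edits):
  txbls → xbls (del t @1)
  xbls → xbs (del l @3)
  xbs → xb (del s @3)
Edit distance = 3.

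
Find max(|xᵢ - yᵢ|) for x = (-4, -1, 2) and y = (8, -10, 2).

max(|x_i - y_i|) = max(|-4 - 8|, |-1 - (-10)|, |2 - 2|) = max(12, 9, 0) = 12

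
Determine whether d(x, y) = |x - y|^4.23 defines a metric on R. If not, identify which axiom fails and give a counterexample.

No. d(x,y) = |x-y|^4.23 fails the triangle inequality since p = 4.23 > 1. Counterexample: x = -2, y = 2, z = 5. d(x,z) = |-2 - 5|^4.23 = 7^4.23 ≈ 3756.3384, but d(x,y) + d(y,z) = 4^4.23 + 3^4.23 ≈ 352.1387 + 104.2853 = 456.424. Since 3756.3384 > 456.424, the triangle inequality is violated.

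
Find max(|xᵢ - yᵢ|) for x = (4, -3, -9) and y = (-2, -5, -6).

max(|x_i - y_i|) = max(|4 - (-2)|, |-3 - (-5)|, |-9 - (-6)|) = max(6, 2, 3) = 6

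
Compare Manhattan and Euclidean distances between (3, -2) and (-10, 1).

L1 = |3 - (-10)| + |-2 - 1| = 13 + 3 = 16
L2 = √(13² + 3²) = √178 ≈ 13.3417
L1 ≥ L2 always (equality iff movement is along one axis); L1 > L2 here.
Ratio L1/L2 = 16/√178 ≈ 1.1993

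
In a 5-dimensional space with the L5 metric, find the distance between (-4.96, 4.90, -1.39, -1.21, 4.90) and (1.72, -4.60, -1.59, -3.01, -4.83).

(Σ|x_i - y_i|^5)^(1/5) = (|-4.96 - 1.72|^5 + |4.9 - (-4.6)|^5 + |-1.39 - (-1.59)|^5 + |-1.21 - (-3.01)|^5 + |4.9 - (-4.83)|^5)^(1/5)
= (6.68^5 + 9.5^5 + 0.2^5 + 1.8^5 + 9.73^5)^(1/5) ≈ (13300.9393 + 77378.0938 + 0.0003 + 18.8957 + 87209.5813)^(1/5) = (177907.5104)^(1/5) ≈ 11.2212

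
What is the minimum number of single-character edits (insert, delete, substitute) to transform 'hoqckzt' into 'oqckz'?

Let D[i][j] be the edit distance between the first i characters of 'hoqckzt' and the first j characters of 'oqckz', with D[i][0] = i, D[0][j] = j, and D[i][j] = D[i-1][j-1] if the characters match, else 1 + min(D[i-1][j], D[i][j-1], D[i-1][j-1]). Filling the table (rows: prefixes of 'hoqckzt', columns: prefixes of 'oqckz'):
     ε  o  q  c  k  z
  ε  0  1  2  3  4  5
  h  1  1  2  3  4  5
  o  2  1  2  3  4  5
  q  3  2  1  2  3  4
  c  4  3  2  1  2  3
  k  5  4  3  2  1  2
  z  6  5  4  3  2  1
  t  7  6  5  4  3  2
The bottom-right entry gives D[7][5] = 2, so no sequence of fewer than 2 edits works. Backtracking through the table gives one optimal edit sequence (2 edits):
  hoqckzt → oqckzt (del h @1)
  oqckzt → oqckz (del t @6)
Edit distance = 2.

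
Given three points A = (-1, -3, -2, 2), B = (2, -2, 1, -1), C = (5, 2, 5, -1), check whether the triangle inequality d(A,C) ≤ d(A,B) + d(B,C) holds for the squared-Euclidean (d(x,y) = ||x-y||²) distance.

d(A,B) = 3² + 1² + 3² + 3² = 28, d(B,C) = 3² + 4² + 4² + 0² = 41, d(A,C) = 6² + 5² + 7² + 3² = 119.
d(A,C) = 119 > 28 + 41 = 69. Triangle inequality is VIOLATED. (Squared-Euclidean is not a metric — this is a counterexample.)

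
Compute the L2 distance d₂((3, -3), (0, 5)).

√(Σ(x_i - y_i)²) = √((3 - 0)² + (-3 - 5)²)
= √(3² + (-8)²) = √(9 + 64) = √73 ≈ 8.544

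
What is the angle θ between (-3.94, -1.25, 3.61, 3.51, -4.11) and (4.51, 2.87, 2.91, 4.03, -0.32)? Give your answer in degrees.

With u = (-3.94, -1.25, 3.61, 3.51, -4.11), v = (4.51, 2.87, 2.91, 4.03, -0.32):
u·v = (-3.94)·4.51 + (-1.25)·2.87 + 3.61·2.91 + 3.51·4.03 + (-4.11)·(-0.32) = (-17.7694) + (-3.5875) + 10.5051 + 14.1453 + 1.3152 = 4.6087.
|u| = √((-3.94)² + (-1.25)² + 3.61² + 3.51² + (-4.11)²) = √(15.5236 + 1.5625 + 13.0321 + 12.3201 + 16.8921) = √59.3304, |v| = √(4.51² + 2.87² + 2.91² + 4.03² + (-0.32)²) = √(20.3401 + 8.2369 + 8.4681 + 16.2409 + 0.1024) = √53.3884.
cos θ = (u·v)/(|u||v|) = 4.6087/(√59.3304·√53.3884) ≈ 0.081887
θ = arccos(0.081887) ≈ 85.3°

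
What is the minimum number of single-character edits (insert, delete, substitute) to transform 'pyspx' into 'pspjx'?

Let D[i][j] be the edit distance between the first i characters of 'pyspx' and the first j characters of 'pspjx', with D[i][0] = i, D[0][j] = j, and D[i][j] = D[i-1][j-1] if the characters match, else 1 + min(D[i-1][j], D[i][j-1], D[i-1][j-1]). Filling the table (rows: prefixes of 'pyspx', columns: prefixes of 'pspjx'):
     ε  p  s  p  j  x
  ε  0  1  2  3  4  5
  p  1  0  1  2  3  4
  y  2  1  1  2  3  4
  s  3  2  1  2  3  4
  p  4  3  2  1  2  3
  x  5  4  3  2  2  2
The bottom-right entry gives D[5][5] = 2, so no sequence of fewer than 2 edits works. Backtracking through the table gives one optimal edit sequence (2 edits):
  pyspx → pspx (del y @2)
  pspx → pspjx (ins j @4)
Edit distance = 2.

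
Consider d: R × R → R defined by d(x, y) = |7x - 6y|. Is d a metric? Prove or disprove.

No. d fails symmetry: d(2, 1) = |7·2 - 6·1| = |8| = 8, but d(1, 2) = |7·1 - 6·2| = |-5| = 5. Since 8 ≠ 5, d(x,y) ≠ d(y,x) in general.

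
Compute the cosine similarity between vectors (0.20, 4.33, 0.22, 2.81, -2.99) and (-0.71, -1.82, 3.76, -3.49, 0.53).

With u = (0.20, 4.33, 0.22, 2.81, -2.99), v = (-0.71, -1.82, 3.76, -3.49, 0.53):
u·v = 0.2·(-0.71) + 4.33·(-1.82) + 0.22·3.76 + 2.81·(-3.49) + (-2.99)·0.53 = (-0.142) + (-7.8806) + 0.8272 + (-9.8069) + (-1.5847) = -18.587.
|u| = √(0.2² + 4.33² + 0.22² + 2.81² + (-2.99)²) = √(0.04 + 18.7489 + 0.0484 + 7.8961 + 8.9401) = √35.6735, |v| = √((-0.71)² + (-1.82)² + 3.76² + (-3.49)² + 0.53²) = √(0.5041 + 3.3124 + 14.1376 + 12.1801 + 0.2809) = √30.4151.
cos θ = (u·v)/(|u||v|) = -18.587/(√35.6735·√30.4151) ≈ -0.5643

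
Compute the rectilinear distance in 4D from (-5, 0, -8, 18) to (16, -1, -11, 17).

Σ|x_i - y_i| = |-5 - 16| + |0 - (-1)| + |-8 - (-11)| + |18 - 17| = 21 + 1 + 3 + 1 = 26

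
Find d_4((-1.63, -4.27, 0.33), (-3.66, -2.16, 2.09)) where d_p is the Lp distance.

(Σ|x_i - y_i|^4)^(1/4) = (|-1.63 - (-3.66)|^4 + |-4.27 - (-2.16)|^4 + |0.33 - 2.09|^4)^(1/4)
= (2.03^4 + 2.11^4 + 1.76^4)^(1/4) ≈ (16.9818 + 19.8212 + 9.5951)^(1/4) = (46.3981)^(1/4) ≈ 2.6099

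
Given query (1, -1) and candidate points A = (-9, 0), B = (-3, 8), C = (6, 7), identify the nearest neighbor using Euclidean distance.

Distances: d(A) ≈ 10.0499, d(B) ≈ 9.8489, d(C) ≈ 9.434. Nearest: C = (6, 7) with distance 9.434.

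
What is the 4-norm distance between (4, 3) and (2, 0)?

(Σ|x_i - y_i|^4)^(1/4) = (|4 - 2|^4 + |3 - 0|^4)^(1/4)
= (2^4 + 3^4)^(1/4) = (16 + 81)^(1/4) = (97)^(1/4) ≈ 3.1383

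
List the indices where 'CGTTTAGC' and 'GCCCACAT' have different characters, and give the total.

Differing positions: 1, 2, 3, 4, 5, 6, 7, 8. Hamming distance = 8.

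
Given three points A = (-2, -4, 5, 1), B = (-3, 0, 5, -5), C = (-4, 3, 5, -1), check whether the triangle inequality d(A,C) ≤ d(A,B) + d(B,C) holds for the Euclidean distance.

d(A,B) = √(1² + 4² + 0² + 6²) = √53 ≈ 7.2801, d(B,C) = √(1² + 3² + 0² + 4²) = √26 ≈ 5.099, d(A,C) = √(2² + 7² + 0² + 2²) = √57 ≈ 7.5498.
d(A,C) ≈ 7.5498 ≤ 7.2801 + 5.099 = 12.3791. Triangle inequality is satisfied.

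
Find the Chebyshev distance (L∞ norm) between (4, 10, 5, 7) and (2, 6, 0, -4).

max(|x_i - y_i|) = max(|4 - 2|, |10 - 6|, |5 - 0|, |7 - (-4)|) = max(2, 4, 5, 11) = 11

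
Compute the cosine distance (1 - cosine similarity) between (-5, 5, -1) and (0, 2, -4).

With u = (-5, 5, -1), v = (0, 2, -4):
u·v = (-5)·0 + 5·2 + (-1)·(-4) = 0 + 10 + 4 = 14.
|u| = √((-5)² + 5² + (-1)²) = √51, |v| = √(0² + 2² + (-4)²) = √20, so |u||v| = √(51·20) = √1020.
cos θ = (u·v)/(|u||v|) = 14/√1020 ≈ 0.4384
Cosine distance = 1 - cos θ ≈ 1 - 0.4384 = 0.5616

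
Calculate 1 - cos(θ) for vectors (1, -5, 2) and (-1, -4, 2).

With u = (1, -5, 2), v = (-1, -4, 2):
u·v = 1·(-1) + (-5)·(-4) + 2·2 = (-1) + 20 + 4 = 23.
|u| = √(1² + (-5)² + 2²) = √30, |v| = √((-1)² + (-4)² + 2²) = √21, so |u||v| = √(30·21) = √630.
cos θ = (u·v)/(|u||v|) = 23/√630 ≈ 0.9163
Cosine distance = 1 - cos θ ≈ 1 - 0.9163 = 0.0837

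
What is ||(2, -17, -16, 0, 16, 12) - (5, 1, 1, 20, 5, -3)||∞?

max(|x_i - y_i|) = max(|2 - 5|, |-17 - 1|, |-16 - 1|, |0 - 20|, |16 - 5|, |12 - (-3)|) = max(3, 18, 17, 20, 11, 15) = 20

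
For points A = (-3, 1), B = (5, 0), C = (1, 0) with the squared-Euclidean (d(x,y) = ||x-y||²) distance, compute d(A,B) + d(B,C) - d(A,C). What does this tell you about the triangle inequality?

d(A,B) = 8² + 1² = 65, d(B,C) = 4² + 0² = 16, d(A,C) = 4² + 1² = 17.
d(A,B) + d(B,C) - d(A,C) = 65 + 16 - 17 = 81 - 17 = 64. This is ≥ 0, so the triangle inequality holds for these points.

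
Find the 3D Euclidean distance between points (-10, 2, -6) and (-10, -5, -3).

√(Σ(x_i - y_i)²) = √((-10 - (-10))² + (2 - (-5))² + (-6 - (-3))²)
= √(0² + 7² + (-3)²) = √(0 + 49 + 9) = √58 ≈ 7.6158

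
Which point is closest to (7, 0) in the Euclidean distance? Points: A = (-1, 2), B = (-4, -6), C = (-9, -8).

Distances: d(A) ≈ 8.2462, d(B) ≈ 12.53, d(C) ≈ 17.8885. Nearest: A = (-1, 2) with distance 8.2462.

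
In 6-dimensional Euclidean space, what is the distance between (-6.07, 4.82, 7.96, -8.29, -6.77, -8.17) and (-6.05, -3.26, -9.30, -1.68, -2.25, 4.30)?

√(Σ(x_i - y_i)²) = √((-6.07 - (-6.05))² + (4.82 - (-3.26))² + (7.96 - (-9.3))² + (-8.29 - (-1.68))² + (-6.77 - (-2.25))² + (-8.17 - 4.3)²)
= √((-0.02)² + 8.08² + 17.26² + (-6.61)² + (-4.52)² + (-12.47)²) = √(0.0004 + 65.2864 + 297.9076 + 43.6921 + 20.4304 + 155.5009) = √582.8178 ≈ 24.1416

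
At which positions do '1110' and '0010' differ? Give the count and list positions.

Differing positions: 1, 2. Hamming distance = 2.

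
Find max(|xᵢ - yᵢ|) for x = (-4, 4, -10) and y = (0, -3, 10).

max(|x_i - y_i|) = max(|-4 - 0|, |4 - (-3)|, |-10 - 10|) = max(4, 7, 20) = 20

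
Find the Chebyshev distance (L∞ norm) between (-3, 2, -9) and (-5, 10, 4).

max(|x_i - y_i|) = max(|-3 - (-5)|, |2 - 10|, |-9 - 4|) = max(2, 8, 13) = 13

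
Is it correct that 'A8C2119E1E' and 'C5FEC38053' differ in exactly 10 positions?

Differing positions: 1, 2, 3, 4, 5, 6, 7, 8, 9, 10. Hamming distance = 10, so the claim is true.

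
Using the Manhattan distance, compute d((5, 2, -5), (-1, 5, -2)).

Σ|x_i - y_i| = |5 - (-1)| + |2 - 5| + |-5 - (-2)| = 6 + 3 + 3 = 12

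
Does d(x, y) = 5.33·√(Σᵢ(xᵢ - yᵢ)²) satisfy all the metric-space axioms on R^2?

Yes. The L2 (Euclidean) norm induces a metric on R^2, and multiplying a metric by a positive constant 5.33 > 0 preserves all four axioms: non-negativity (5.33·||x-y|| ≥ 0), identity (5.33·||x-y|| = 0 ⟺ ||x-y|| = 0 ⟺ x = y), symmetry (||x-y|| = ||y-x||), and the triangle inequality (5.33·||x-z|| ≤ 5.33·||x-y|| + 5.33·||y-z||). So d is a metric.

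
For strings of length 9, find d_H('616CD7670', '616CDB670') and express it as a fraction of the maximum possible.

Differing positions: 6. Hamming distance = 1. The maximum possible Hamming distance for length-9 strings is 9, so d_H/9 = 1/9 ≈ 0.1111.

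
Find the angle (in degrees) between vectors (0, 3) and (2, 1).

With u = (0, 3), v = (2, 1):
u·v = 0·2 + 3·1 = 0 + 3 = 3.
|u| = √(0² + 3²) = √9, |v| = √(2² + 1²) = √5, so |u||v| = √(9·5) = √45.
cos θ = (u·v)/(|u||v|) = 3/√45 ≈ 0.447214
θ = arccos(0.447214) ≈ 63.43°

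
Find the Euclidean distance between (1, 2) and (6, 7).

√(Σ(x_i - y_i)²) = √((1 - 6)² + (2 - 7)²)
= √((-5)² + (-5)²) = √(25 + 25) = √50 ≈ 7.0711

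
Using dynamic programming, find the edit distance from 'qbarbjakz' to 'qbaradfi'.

Let D[i][j] be the edit distance between the first i characters of 'qbarbjakz' and the first j characters of 'qbaradfi', with D[i][0] = i, D[0][j] = j, and D[i][j] = D[i-1][j-1] if the characters match, else 1 + min(D[i-1][j], D[i][j-1], D[i-1][j-1]). Filling the table (rows: prefixes of 'qbarbjakz', columns: prefixes of 'qbaradfi'):
     ε  q  b  a  r  a  d  f  i
  ε  0  1  2  3  4  5  6  7  8
  q  1  0  1  2  3  4  5  6  7
  b  2  1  0  1  2  3  4  5  6
  a  3  2  1  0  1  2  3  4  5
  r  4  3  2  1  0  1  2  3  4
  b  5  4  3  2  1  1  2  3  4
  j  6  5  4  3  2  2  2  3  4
  a  7  6  5  4  3  2  3  3  4
  k  8  7  6  5  4  3  3  4  4
  z  9  8  7  6  5  4  4  4  5
The bottom-right entry gives D[9][8] = 5, so no sequence of fewer than 5 edits works. Backtracking through the table gives one optimal edit sequence (5 edits):
  qbarbjakz → qbarjakz (del b @5)
  qbarjakz → qbaraakz (sub j→a @5)
  qbaraakz → qbaradkz (sub a→d @6)
  qbaradkz → qbaradfz (sub k→f @7)
  qbaradfz → qbaradfi (sub z→i @8)
Edit distance = 5.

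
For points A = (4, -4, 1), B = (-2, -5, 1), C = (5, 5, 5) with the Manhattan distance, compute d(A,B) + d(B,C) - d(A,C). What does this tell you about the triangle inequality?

d(A,B) = 6 + 1 + 0 = 7, d(B,C) = 7 + 10 + 4 = 21, d(A,C) = 1 + 9 + 4 = 14.
d(A,B) + d(B,C) - d(A,C) = 7 + 21 - 14 = 28 - 14 = 14. This is ≥ 0, so the triangle inequality holds for these points.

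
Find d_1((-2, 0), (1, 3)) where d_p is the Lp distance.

Σ|x_i - y_i| = |-2 - 1| + |0 - 3| = 3 + 3 = 6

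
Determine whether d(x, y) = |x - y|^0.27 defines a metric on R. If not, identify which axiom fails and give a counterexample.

Yes. With 0 < p = 0.27 ≤ 1, d(x,y) = |x-y|^0.27 is a metric on R. Non-negativity and symmetry are immediate; |x-y|^0.27 = 0 ⟺ |x-y| = 0 ⟺ x = y. For the triangle inequality, the function t ↦ t^0.27 is subadditive on [0,∞) when p ≤ 1, so |x-z|^0.27 ≤ (|x-y| + |y-z|)^0.27 ≤ |x-y|^0.27 + |y-z|^0.27.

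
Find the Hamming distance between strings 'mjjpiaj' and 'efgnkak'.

Differing positions: 1, 2, 3, 4, 5, 7. Hamming distance = 6.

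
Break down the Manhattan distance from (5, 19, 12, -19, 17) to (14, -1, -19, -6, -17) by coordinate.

Σ|x_i - y_i| = |5 - 14| + |19 - (-1)| + |12 - (-19)| + |-19 - (-6)| + |17 - (-17)| = 9 + 20 + 31 + 13 + 34 = 107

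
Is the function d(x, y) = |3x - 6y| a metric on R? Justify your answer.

No. d fails symmetry: d(3, 2) = |3·3 - 6·2| = |-3| = 3, but d(2, 3) = |3·2 - 6·3| = |-12| = 12. Since 3 ≠ 12, d(x,y) ≠ d(y,x) in general.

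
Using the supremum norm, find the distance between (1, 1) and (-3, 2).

max(|x_i - y_i|) = max(|1 - (-3)|, |1 - 2|) = max(4, 1) = 4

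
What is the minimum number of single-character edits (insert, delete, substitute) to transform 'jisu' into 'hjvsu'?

Let D[i][j] be the edit distance between the first i characters of 'jisu' and the first j characters of 'hjvsu', with D[i][0] = i, D[0][j] = j, and D[i][j] = D[i-1][j-1] if the characters match, else 1 + min(D[i-1][j], D[i][j-1], D[i-1][j-1]). Filling the table (rows: prefixes of 'jisu', columns: prefixes of 'hjvsu'):
     ε  h  j  v  s  u
  ε  0  1  2  3  4  5
  j  1  1  1  2  3  4
  i  2  2  2  2  3  4
  s  3  3  3  3  2  3
  u  4  4  4  4  3  2
The bottom-right entry gives D[4][5] = 2, so no sequence of fewer than 2 edits works. Backtracking through the table gives one optimal edit sequence (2 edits):
  jisu → hjisu (ins h @1)
  hjisu → hjvsu (sub i→v @3)
Edit distance = 2.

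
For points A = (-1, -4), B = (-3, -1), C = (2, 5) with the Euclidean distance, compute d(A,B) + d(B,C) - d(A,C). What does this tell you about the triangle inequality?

d(A,B) = √(2² + 3²) = √13 ≈ 3.6056, d(B,C) = √(5² + 6²) = √61 ≈ 7.8102, d(A,C) = √(3² + 9²) = √90 ≈ 9.4868.
d(A,B) + d(B,C) - d(A,C) = 3.6056 + 7.8102 - 9.4868 = 11.4158 - 9.4868 = 1.929 (to 4 decimal places). This is ≥ 0, so the triangle inequality holds for these points.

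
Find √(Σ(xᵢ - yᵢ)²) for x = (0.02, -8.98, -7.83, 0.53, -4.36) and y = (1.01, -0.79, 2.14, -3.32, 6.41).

√(Σ(x_i - y_i)²) = √((0.02 - 1.01)² + (-8.98 - (-0.79))² + (-7.83 - 2.14)² + (0.53 - (-3.32))² + (-4.36 - 6.41)²)
= √((-0.99)² + (-8.19)² + (-9.97)² + 3.85² + (-10.77)²) = √(0.9801 + 67.0761 + 99.4009 + 14.8225 + 115.9929) = √298.2725 ≈ 17.2706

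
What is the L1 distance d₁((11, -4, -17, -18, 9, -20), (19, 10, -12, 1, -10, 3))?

Σ|x_i - y_i| = |11 - 19| + |-4 - 10| + |-17 - (-12)| + |-18 - 1| + |9 - (-10)| + |-20 - 3| = 8 + 14 + 5 + 19 + 19 + 23 = 88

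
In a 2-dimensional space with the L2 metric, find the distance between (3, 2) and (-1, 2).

(Σ|x_i - y_i|^2)^(1/2) = (|3 - (-1)|^2 + |2 - 2|^2)^(1/2)
= (4^2 + 0^2)^(1/2) = (16 + 0)^(1/2) = (16)^(1/2) = 4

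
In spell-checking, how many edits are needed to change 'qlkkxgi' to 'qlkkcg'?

Let D[i][j] be the edit distance between the first i characters of 'qlkkxgi' and the first j characters of 'qlkkcg', with D[i][0] = i, D[0][j] = j, and D[i][j] = D[i-1][j-1] if the characters match, else 1 + min(D[i-1][j], D[i][j-1], D[i-1][j-1]). Filling the table (rows: prefixes of 'qlkkxgi', columns: prefixes of 'qlkkcg'):
     ε  q  l  k  k  c  g
  ε  0  1  2  3  4  5  6
  q  1  0  1  2  3  4  5
  l  2  1  0  1  2  3  4
  k  3  2  1  0  1  2  3
  k  4  3  2  1  0  1  2
  x  5  4  3  2  1  1  2
  g  6  5  4  3  2  2  1
  i  7  6  5  4  3  3  2
The bottom-right entry gives D[7][6] = 2, so no sequence of fewer than 2 edits works. Backtracking through the table gives one optimal edit sequence (2 edits):
  qlkkxgi → qlkkcgi (sub x→c @5)
  qlkkcgi → qlkkcg (del i @7)
Edit distance = 2.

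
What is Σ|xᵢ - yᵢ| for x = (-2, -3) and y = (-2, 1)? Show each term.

Σ|x_i - y_i| = |-2 - (-2)| + |-3 - 1| = 0 + 4 = 4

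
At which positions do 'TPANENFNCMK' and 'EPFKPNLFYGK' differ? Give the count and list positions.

Differing positions: 1, 3, 4, 5, 7, 8, 9, 10. Hamming distance = 8.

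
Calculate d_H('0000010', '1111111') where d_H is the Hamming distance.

Differing positions: 1, 2, 3, 4, 5, 7. Hamming distance = 6.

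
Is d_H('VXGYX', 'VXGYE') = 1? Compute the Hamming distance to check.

Differing positions: 5. Hamming distance = 1, so the claim is true.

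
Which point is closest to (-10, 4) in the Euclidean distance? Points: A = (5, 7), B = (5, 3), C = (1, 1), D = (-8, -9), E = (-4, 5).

Distances: d(A) ≈ 15.2971, d(B) ≈ 15.0333, d(C) ≈ 11.4018, d(D) ≈ 13.1529, d(E) ≈ 6.0828. Nearest: E = (-4, 5) with distance 6.0828.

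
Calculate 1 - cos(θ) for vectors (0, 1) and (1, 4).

With u = (0, 1), v = (1, 4):
u·v = 0·1 + 1·4 = 0 + 4 = 4.
|u| = √(0² + 1²) = √1, |v| = √(1² + 4²) = √17, so |u||v| = √(1·17) = √17.
cos θ = (u·v)/(|u||v|) = 4/√17 ≈ 0.9701
Cosine distance = 1 - cos θ ≈ 1 - 0.9701 = 0.0299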